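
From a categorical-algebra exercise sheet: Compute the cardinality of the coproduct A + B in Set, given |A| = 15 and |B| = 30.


In Set, the coproduct A + B is the disjoint union.
|A + B| = |A| + |B| = 15 + 30 = 45

45


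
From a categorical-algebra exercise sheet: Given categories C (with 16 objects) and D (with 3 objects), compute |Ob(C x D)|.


The product category C x D has objects that are pairs (c, d).
Number of pairs = |Ob(C)| * |Ob(D)| = 16 * 3 = 48

48


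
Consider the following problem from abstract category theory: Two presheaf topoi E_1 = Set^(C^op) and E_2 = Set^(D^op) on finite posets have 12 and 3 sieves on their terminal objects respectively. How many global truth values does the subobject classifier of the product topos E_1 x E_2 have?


In a product of presheaf topoi E_1 x E_2, the subobject classifier
is Omega = Omega_1 x Omega_2 (componentwise), so
|Omega(top)| = |Omega_1(top_1)| * |Omega_2(top_2)|.
= 12 * 3 = 36.

36


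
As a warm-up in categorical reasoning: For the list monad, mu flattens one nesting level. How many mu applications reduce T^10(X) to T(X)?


Each application of mu: T^2 -> T removes one layer of nesting.
Starting at depth 10 (i.e., T^10(X)), we need to reach T(X).
Number of mu applications = 10 - 1 = 9

9


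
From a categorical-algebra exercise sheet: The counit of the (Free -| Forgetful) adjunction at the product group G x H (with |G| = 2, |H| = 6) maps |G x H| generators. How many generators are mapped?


The counit epsilon_K: F(U(K)) -> K of the Free-Forgetful adjunction
maps |K| generators of F(U(K)) into K. For K = G x H (the product group),
|G x H| = |G| * |H|.
Total generators mapped = 2 * 6 = 12.

12


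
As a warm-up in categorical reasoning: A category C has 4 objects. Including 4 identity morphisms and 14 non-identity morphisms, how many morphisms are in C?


Each object has an identity morphism, giving 4 identities.
Adding the 14 non-identity morphisms:
Total = 4 + 14 = 18

18


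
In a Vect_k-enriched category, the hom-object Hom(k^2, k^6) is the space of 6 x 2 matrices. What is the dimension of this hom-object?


In Vect-enriched categories, Hom(k^n, k^m) is the space of m x n matrices.
dim(Hom(k^2, k^6)) = 6 * 2 = 12

12


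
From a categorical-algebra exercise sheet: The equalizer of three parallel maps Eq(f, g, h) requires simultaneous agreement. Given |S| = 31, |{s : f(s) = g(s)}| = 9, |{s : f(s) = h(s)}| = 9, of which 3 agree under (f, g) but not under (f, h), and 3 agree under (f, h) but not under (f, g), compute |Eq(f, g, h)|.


Eq(f, g, h) is the triple-agreement set: points in S where all three
maps take the same value. Using inclusion-exclusion on the pairwise data:
Pair (f, g) agrees on 9 points; pair (f, h) on 9 points.
Points agreeing under (f, g) but not (f, h) = 3; under (f, h) but not (f, g) = 3.
Triple-agreement = agreement-in-(f, g) minus points that agree under (f, g) but not (f, h):
|Eq(f, g, h)| = 9 - 3 = 6
(cross-check via (f, h): 9 - 3 = 6.)

6


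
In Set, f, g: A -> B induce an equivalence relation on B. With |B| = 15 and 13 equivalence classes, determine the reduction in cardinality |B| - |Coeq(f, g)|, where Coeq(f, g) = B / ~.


The coequalizer Coeq(f, g) = B / ~ has one element per equivalence class.
|B| = 15, |Coeq(f, g)| = 13.
|B| - |Coeq(f, g)| = 15 - 13 = 2.

2


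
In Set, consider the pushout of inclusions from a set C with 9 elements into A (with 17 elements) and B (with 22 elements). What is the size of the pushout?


The pushout A +_C B identifies the images of C in A and B.
|A +_C B| = |A| + |B| - |C| (for injections).
= 17 + 22 - 9 = 30

30


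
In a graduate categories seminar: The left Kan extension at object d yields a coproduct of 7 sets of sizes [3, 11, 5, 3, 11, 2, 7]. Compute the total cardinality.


Pointwise, the left Kan extension (Lan_F H)(d) is the colimit, indexed
by the comma category (F downarrow d), of H composed with the
projection (F downarrow d) -> C. Here that colimit is given
as a coproduct (disjoint union) of sets, so its cardinality is the
sum of the sizes of the summands.
Coproduct of sets with sizes: 3 + 11 + 5 + 3 + 11 + 2 + 7
= 42

42


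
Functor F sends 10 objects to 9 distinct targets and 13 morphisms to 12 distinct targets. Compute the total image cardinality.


The image of F consists of distinct objects and distinct morphisms.
|Im(F)| on objects = 9
|Im(F)| on morphisms = 12
Total image cardinality = 9 + 12 = 21

21


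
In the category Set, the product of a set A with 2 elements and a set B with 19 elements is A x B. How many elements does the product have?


In Set, the product A x B is the Cartesian product.
By the universal property, |A x B| = |A| * |B|.
|A x B| = 2 * 19 = 38

38


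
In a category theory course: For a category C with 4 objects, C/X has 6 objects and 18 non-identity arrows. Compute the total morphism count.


In the slice category C/X, objects are morphisms to X.
Identity morphisms: 6 (one per object of C/X).
Non-identity morphisms: 18.
Total = 6 + 18 = 24

24


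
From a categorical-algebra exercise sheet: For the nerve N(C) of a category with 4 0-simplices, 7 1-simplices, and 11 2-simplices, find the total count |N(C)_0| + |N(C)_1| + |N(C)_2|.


The 2-skeleton of the nerve N(C) consists of simplices in dimensions 0, 1, 2:
  |N(C)_0| = 4 (objects)
  |N(C)_1| = 7 (morphisms)
  |N(C)_2| = 11 (composable pairs)
Total = 4 + 7 + 11 = 22

22


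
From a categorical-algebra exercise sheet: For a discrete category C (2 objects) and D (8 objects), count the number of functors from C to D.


A functor from a discrete category C to D is determined by
where each object maps. Each of the 2 objects of C can map
to any of the 8 objects of D independently.
Number of functors = 8^2 = 64

64


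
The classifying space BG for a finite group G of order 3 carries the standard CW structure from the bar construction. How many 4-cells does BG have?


In the bar-construction CW model of BG, the n-cells are indexed by
n-tuples [g_1|...|g_n] of non-identity elements of G (degenerate
simplices with some g_i = e do not contribute cells), so there are
(|G| - 1)^n n-cells.
For dim = 4 with |G| = 3:
cells = (3 - 1)^4 = 2^4 = 16

16


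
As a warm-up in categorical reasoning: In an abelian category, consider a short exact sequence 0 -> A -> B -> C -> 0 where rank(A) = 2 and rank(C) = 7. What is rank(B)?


For a short exact sequence 0 -> A -> B -> C -> 0,
rank is additive: rank(B) = rank(A) + rank(C).
rank(B) = 2 + 7 = 9

9


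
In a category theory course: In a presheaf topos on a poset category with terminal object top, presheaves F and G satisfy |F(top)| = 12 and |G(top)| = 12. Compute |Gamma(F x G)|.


Global sections of a presheaf on a poset with terminal top satisfy
Gamma(H) ~ H(top). Presheaves admit pointwise products, so
(F x G)(top) = F(top) x G(top) (Cartesian product).
|Gamma(F x G)| = |F(top)| * |G(top)| = 12 * 12 = 144.

144


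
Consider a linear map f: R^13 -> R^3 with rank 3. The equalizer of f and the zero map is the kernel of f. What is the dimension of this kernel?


The equalizer of f and the zero map is ker(f).
By the rank-nullity theorem: dim(ker(f)) = dim(domain) - rank(f).
dim(ker(f)) = 13 - 3 = 10

10


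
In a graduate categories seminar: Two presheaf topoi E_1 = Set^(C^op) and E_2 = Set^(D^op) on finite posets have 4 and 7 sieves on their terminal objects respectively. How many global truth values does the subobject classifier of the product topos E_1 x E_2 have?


In a product of presheaf topoi E_1 x E_2, the subobject classifier
is Omega = Omega_1 x Omega_2 (componentwise), so
|Omega(top)| = |Omega_1(top_1)| * |Omega_2(top_2)|.
= 4 * 7 = 28.

28


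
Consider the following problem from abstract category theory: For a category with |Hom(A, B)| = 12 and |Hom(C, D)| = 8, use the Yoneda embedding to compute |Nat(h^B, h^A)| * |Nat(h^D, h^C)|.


By the Yoneda lemma, Nat(h^B, h^A) is isomorphic to Hom(A, B),
so |Nat(h^B, h^A)| = |Hom(A, B)| and |Nat(h^D, h^C)| = |Hom(C, D)|.
|Hom(A, B)| = 12, |Hom(C, D)| = 8.
|Nat(h^B, h^A) x Nat(h^D, h^C)| = 12 * 8 = 96

96


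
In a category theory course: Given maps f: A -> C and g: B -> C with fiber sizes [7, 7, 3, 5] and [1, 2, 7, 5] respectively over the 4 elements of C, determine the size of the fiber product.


The pullback A x_C B consists of pairs (a, b) with f(a) = g(b).
For each element c in C, the fiber product has |f^-1(c)| * |g^-1(c)| elements.
Summing over C: 7 * 1 + 7 * 2 + 3 * 7 + 5 * 5
= 7 + 14 + 21 + 25 = 67

67


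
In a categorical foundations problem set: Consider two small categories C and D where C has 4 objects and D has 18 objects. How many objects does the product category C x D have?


The product category C x D has objects that are pairs (c, d).
Number of pairs = |Ob(C)| * |Ob(D)| = 4 * 18 = 72

72


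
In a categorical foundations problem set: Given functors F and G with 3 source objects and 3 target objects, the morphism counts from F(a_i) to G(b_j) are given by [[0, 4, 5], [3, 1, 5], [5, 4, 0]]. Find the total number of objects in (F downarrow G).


Objects of (F downarrow G) are triples (a, b, h: F(a)->G(b)).
The count equals the sum of all entries in the hom-matrix.
sum(row 0) = 9
sum(row 1) = 9
sum(row 2) = 9
Grand total = 27

27


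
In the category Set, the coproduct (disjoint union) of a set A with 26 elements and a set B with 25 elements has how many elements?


In Set, the coproduct A + B is the disjoint union.
|A + B| = |A| + |B| = 26 + 25 = 51

51


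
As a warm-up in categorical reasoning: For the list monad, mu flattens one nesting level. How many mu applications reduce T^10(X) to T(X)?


Each application of mu: T^2 -> T removes one layer of nesting.
Starting at depth 10 (i.e., T^10(X)), we need to reach T(X).
Number of mu applications = 10 - 1 = 9

9


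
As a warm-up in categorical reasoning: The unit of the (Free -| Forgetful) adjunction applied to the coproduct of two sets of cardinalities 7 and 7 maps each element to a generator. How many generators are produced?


The unit eta_X: X -> U(F(X)) of the Free-Forgetful adjunction
maps each element of X to a generator of F(X). For X = S + T (disjoint
union in Set), |S + T| = |S| + |T|.
Total mappings = 7 + 7 = 14.

14


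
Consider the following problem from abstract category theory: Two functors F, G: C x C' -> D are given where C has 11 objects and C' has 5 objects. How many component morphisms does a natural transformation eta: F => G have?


A natural transformation eta: F => G assigns one component morphism per
object of the domain category.
The domain is the product category C x C', so
|Ob(C x C')| = |Ob(C)| * |Ob(C')| = 11 * 5 = 55.
Therefore eta has 55 component morphisms.

55


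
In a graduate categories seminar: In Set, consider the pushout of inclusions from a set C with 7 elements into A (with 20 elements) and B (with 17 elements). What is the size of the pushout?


The pushout A +_C B identifies the images of C in A and B.
|A +_C B| = |A| + |B| - |C| (for injections).
= 20 + 17 - 7 = 30

30


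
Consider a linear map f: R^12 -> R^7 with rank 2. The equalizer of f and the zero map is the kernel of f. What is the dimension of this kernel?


The equalizer of f and the zero map is ker(f).
By the rank-nullity theorem: dim(ker(f)) = dim(domain) - rank(f).
dim(ker(f)) = 12 - 2 = 10

10


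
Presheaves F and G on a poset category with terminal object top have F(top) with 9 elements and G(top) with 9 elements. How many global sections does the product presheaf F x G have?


Global sections of a presheaf on a poset with terminal top satisfy
Gamma(H) ~ H(top). Presheaves admit pointwise products, so
(F x G)(top) = F(top) x G(top) (Cartesian product).
|Gamma(F x G)| = |F(top)| * |G(top)| = 9 * 9 = 81.

81


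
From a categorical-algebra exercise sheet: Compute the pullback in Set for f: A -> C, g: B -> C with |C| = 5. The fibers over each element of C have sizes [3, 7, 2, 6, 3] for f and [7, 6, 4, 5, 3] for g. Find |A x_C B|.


The pullback A x_C B consists of pairs (a, b) with f(a) = g(b).
For each element c in C, the fiber product has |f^-1(c)| * |g^-1(c)| elements.
Summing over C: 3 * 7 + 7 * 6 + 2 * 4 + 6 * 5 + 3 * 3
= 21 + 42 + 8 + 30 + 9 = 110

110


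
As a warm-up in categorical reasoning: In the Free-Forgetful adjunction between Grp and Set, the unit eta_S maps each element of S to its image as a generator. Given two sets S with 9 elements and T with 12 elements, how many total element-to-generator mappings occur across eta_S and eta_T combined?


The unit eta_X: X -> U(F(X)) of the Free-Forgetful adjunction
maps each element of X to a generator of F(X). For X = S + T (disjoint
union in Set), |S + T| = |S| + |T|.
Total mappings = 9 + 12 = 21.

21


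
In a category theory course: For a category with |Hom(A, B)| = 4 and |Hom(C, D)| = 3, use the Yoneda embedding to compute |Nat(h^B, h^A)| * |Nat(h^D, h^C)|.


By the Yoneda lemma, Nat(h^B, h^A) is isomorphic to Hom(A, B),
so |Nat(h^B, h^A)| = |Hom(A, B)| and |Nat(h^D, h^C)| = |Hom(C, D)|.
|Hom(A, B)| = 4, |Hom(C, D)| = 3.
|Nat(h^B, h^A) x Nat(h^D, h^C)| = 4 * 3 = 12

12


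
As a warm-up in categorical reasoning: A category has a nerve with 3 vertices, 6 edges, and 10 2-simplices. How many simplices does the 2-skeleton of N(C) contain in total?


The 2-skeleton of the nerve N(C) consists of simplices in dimensions 0, 1, 2:
  |N(C)_0| = 3 (objects)
  |N(C)_1| = 6 (morphisms)
  |N(C)_2| = 10 (composable pairs)
Total = 3 + 6 + 10 = 19

19


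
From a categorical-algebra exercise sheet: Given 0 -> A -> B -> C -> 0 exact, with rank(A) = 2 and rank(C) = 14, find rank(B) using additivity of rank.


For a short exact sequence 0 -> A -> B -> C -> 0,
rank is additive: rank(B) = rank(A) + rank(C).
rank(B) = 2 + 14 = 16

16


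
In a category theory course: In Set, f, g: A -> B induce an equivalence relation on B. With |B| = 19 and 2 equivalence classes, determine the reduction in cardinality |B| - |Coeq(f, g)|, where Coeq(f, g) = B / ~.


The coequalizer Coeq(f, g) = B / ~ has one element per equivalence class.
|B| = 19, |Coeq(f, g)| = 2.
|B| - |Coeq(f, g)| = 19 - 2 = 17.

17


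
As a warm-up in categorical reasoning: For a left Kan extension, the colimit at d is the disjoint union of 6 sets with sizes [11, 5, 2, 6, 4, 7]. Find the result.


Pointwise, the left Kan extension (Lan_F H)(d) is the colimit, indexed
by the comma category (F downarrow d), of H composed with the
projection (F downarrow d) -> C. Here that colimit is given
as a coproduct (disjoint union) of sets, so its cardinality is the
sum of the sizes of the summands.
Coproduct of sets with sizes: 11 + 5 + 2 + 6 + 4 + 7
= 35

35


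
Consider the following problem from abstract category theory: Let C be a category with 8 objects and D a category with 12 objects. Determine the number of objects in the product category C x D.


The product category C x D has objects that are pairs (c, d).
Number of pairs = |Ob(C)| * |Ob(D)| = 8 * 12 = 96

96


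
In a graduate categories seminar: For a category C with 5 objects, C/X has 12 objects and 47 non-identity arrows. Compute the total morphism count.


In the slice category C/X, objects are morphisms to X.
Identity morphisms: 12 (one per object of C/X).
Non-identity morphisms: 47.
Total = 12 + 47 = 59

59


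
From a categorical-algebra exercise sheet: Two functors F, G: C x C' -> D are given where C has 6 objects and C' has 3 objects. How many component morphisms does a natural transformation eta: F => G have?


A natural transformation eta: F => G assigns one component morphism per
object of the domain category.
The domain is the product category C x C', so
|Ob(C x C')| = |Ob(C)| * |Ob(C')| = 6 * 3 = 18.
Therefore eta has 18 component morphisms.

18


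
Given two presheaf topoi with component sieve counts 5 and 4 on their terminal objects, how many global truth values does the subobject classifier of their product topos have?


In a product of presheaf topoi E_1 x E_2, the subobject classifier
is Omega = Omega_1 x Omega_2 (componentwise), so
|Omega(top)| = |Omega_1(top_1)| * |Omega_2(top_2)|.
= 5 * 4 = 20.

20


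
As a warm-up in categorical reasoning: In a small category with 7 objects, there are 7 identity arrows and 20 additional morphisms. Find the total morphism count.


Each object has an identity morphism, giving 7 identities.
Adding the 20 non-identity morphisms:
Total = 7 + 20 = 27

27


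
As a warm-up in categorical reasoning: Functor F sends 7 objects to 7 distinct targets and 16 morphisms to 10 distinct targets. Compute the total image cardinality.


The image of F consists of distinct objects and distinct morphisms.
|Im(F)| on objects = 7
|Im(F)| on morphisms = 10
Total image cardinality = 7 + 10 = 17

17


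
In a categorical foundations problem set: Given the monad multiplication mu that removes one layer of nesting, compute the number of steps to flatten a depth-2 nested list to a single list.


Each application of mu: T^2 -> T removes one layer of nesting.
Starting at depth 2 (i.e., T^2(X)), we need to reach T(X).
Number of mu applications = 2 - 1 = 1

1


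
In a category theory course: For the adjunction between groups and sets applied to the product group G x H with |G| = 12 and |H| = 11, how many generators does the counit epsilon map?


The counit epsilon_K: F(U(K)) -> K of the Free-Forgetful adjunction
maps |K| generators of F(U(K)) into K. For K = G x H (the product group),
|G x H| = |G| * |H|.
Total generators mapped = 12 * 11 = 132.

132


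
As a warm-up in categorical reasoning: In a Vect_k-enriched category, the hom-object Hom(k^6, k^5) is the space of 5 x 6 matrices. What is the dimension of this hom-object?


In Vect-enriched categories, Hom(k^n, k^m) is the space of m x n matrices.
dim(Hom(k^6, k^5)) = 5 * 6 = 30

30


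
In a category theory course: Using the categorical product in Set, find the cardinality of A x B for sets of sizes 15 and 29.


In Set, the product A x B is the Cartesian product.
By the universal property, |A x B| = |A| * |B|.
|A x B| = 15 * 29 = 435

435


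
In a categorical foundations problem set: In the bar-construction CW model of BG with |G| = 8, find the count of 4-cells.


In the bar-construction CW model of BG, the n-cells are indexed by
n-tuples [g_1|...|g_n] of non-identity elements of G (degenerate
simplices with some g_i = e do not contribute cells), so there are
(|G| - 1)^n n-cells.
For dim = 4 with |G| = 8:
cells = (8 - 1)^4 = 7^4 = 2401

2401


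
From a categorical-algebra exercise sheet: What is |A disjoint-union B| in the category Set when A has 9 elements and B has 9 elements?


In Set, the coproduct A + B is the disjoint union.
|A + B| = |A| + |B| = 9 + 9 = 18

18


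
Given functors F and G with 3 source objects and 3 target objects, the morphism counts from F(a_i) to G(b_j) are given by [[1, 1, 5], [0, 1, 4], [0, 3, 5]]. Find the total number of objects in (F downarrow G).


Objects of (F downarrow G) are triples (a, b, h: F(a)->G(b)).
The count equals the sum of all entries in the hom-matrix.
sum(row 0) = 7
sum(row 1) = 5
sum(row 2) = 8
Grand total = 20

20


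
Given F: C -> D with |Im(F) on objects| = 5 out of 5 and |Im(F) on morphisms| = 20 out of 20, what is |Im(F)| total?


The image of F consists of distinct objects and distinct morphisms.
|Im(F)| on objects = 5
|Im(F)| on morphisms = 20
Total image cardinality = 5 + 20 = 25

25


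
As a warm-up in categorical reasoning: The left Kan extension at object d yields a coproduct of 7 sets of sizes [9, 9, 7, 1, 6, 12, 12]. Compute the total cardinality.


Pointwise, the left Kan extension (Lan_F H)(d) is the colimit, indexed
by the comma category (F downarrow d), of H composed with the
projection (F downarrow d) -> C. Here that colimit is given
as a coproduct (disjoint union) of sets, so its cardinality is the
sum of the sizes of the summands.
Coproduct of sets with sizes: 9 + 9 + 7 + 1 + 6 + 12 + 12
= 56

56


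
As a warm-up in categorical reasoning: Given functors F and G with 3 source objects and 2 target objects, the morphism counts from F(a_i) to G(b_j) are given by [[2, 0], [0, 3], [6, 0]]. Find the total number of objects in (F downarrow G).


Objects of (F downarrow G) are triples (a, b, h: F(a)->G(b)).
The count equals the sum of all entries in the hom-matrix.
sum(row 0) = 2
sum(row 1) = 3
sum(row 2) = 6
Grand total = 11

11


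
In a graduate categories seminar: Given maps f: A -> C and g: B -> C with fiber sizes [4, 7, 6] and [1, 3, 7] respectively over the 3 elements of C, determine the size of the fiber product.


The pullback A x_C B consists of pairs (a, b) with f(a) = g(b).
For each element c in C, the fiber product has |f^-1(c)| * |g^-1(c)| elements.
Summing over C: 4 * 1 + 7 * 3 + 6 * 7
= 4 + 21 + 42 = 67

67


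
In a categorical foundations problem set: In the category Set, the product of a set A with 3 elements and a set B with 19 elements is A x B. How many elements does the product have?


In Set, the product A x B is the Cartesian product.
By the universal property, |A x B| = |A| * |B|.
|A x B| = 3 * 19 = 57

57


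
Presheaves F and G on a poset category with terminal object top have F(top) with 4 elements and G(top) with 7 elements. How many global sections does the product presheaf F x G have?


Global sections of a presheaf on a poset with terminal top satisfy
Gamma(H) ~ H(top). Presheaves admit pointwise products, so
(F x G)(top) = F(top) x G(top) (Cartesian product).
|Gamma(F x G)| = |F(top)| * |G(top)| = 4 * 7 = 28.

28


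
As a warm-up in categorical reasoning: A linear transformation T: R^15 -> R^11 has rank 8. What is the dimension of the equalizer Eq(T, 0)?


The equalizer of f and the zero map is ker(f).
By the rank-nullity theorem: dim(ker(f)) = dim(domain) - rank(f).
dim(ker(f)) = 15 - 8 = 7

7


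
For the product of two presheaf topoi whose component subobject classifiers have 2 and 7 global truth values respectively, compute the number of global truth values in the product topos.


In a product of presheaf topoi E_1 x E_2, the subobject classifier
is Omega = Omega_1 x Omega_2 (componentwise), so
|Omega(top)| = |Omega_1(top_1)| * |Omega_2(top_2)|.
= 2 * 7 = 14.

14


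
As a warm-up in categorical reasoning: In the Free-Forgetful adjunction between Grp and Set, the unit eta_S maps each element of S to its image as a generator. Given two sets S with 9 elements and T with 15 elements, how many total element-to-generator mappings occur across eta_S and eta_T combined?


The unit eta_X: X -> U(F(X)) of the Free-Forgetful adjunction
maps each element of X to a generator of F(X). For X = S + T (disjoint
union in Set), |S + T| = |S| + |T|.
Total mappings = 9 + 15 = 24.

24


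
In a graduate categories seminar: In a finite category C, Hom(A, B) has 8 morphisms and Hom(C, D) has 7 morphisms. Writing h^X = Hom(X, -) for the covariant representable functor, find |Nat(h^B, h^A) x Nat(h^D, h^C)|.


By the Yoneda lemma, Nat(h^B, h^A) is isomorphic to Hom(A, B),
so |Nat(h^B, h^A)| = |Hom(A, B)| and |Nat(h^D, h^C)| = |Hom(C, D)|.
|Hom(A, B)| = 8, |Hom(C, D)| = 7.
|Nat(h^B, h^A) x Nat(h^D, h^C)| = 8 * 7 = 56

56


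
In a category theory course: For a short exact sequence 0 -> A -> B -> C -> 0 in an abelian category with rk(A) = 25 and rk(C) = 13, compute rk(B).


For a short exact sequence 0 -> A -> B -> C -> 0,
rank is additive: rank(B) = rank(A) + rank(C).
rank(B) = 25 + 13 = 38

38


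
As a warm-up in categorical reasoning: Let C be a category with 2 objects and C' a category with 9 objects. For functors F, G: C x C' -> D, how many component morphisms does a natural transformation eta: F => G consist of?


A natural transformation eta: F => G assigns one component morphism per
object of the domain category.
The domain is the product category C x C', so
|Ob(C x C')| = |Ob(C)| * |Ob(C')| = 2 * 9 = 18.
Therefore eta has 18 component morphisms.

18


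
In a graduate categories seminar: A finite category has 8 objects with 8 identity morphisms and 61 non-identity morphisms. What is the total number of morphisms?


Each object has an identity morphism, giving 8 identities.
Adding the 61 non-identity morphisms:
Total = 8 + 61 = 69

69


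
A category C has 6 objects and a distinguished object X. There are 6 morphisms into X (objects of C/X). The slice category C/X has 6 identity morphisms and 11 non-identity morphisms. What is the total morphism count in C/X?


In the slice category C/X, objects are morphisms to X.
Identity morphisms: 6 (one per object of C/X).
Non-identity morphisms: 11.
Total = 6 + 11 = 17

17


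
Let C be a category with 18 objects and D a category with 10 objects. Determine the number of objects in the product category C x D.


The product category C x D has objects that are pairs (c, d).
Number of pairs = |Ob(C)| * |Ob(D)| = 18 * 10 = 180

180


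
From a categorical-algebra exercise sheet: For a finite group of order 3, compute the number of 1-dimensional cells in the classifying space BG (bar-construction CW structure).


In the bar-construction CW model of BG, the n-cells are indexed by
n-tuples [g_1|...|g_n] of non-identity elements of G (degenerate
simplices with some g_i = e do not contribute cells), so there are
(|G| - 1)^n n-cells.
For dim = 1 with |G| = 3:
cells = (3 - 1)^1 = 2^1 = 2

2


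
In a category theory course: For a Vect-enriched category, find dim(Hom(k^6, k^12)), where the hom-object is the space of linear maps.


In Vect-enriched categories, Hom(k^n, k^m) is the space of m x n matrices.
dim(Hom(k^6, k^12)) = 12 * 6 = 72

72


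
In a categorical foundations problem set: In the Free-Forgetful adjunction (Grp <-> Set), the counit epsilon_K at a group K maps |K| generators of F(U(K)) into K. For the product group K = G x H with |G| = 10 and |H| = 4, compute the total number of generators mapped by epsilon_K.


The counit epsilon_K: F(U(K)) -> K of the Free-Forgetful adjunction
maps |K| generators of F(U(K)) into K. For K = G x H (the product group),
|G x H| = |G| * |H|.
Total generators mapped = 10 * 4 = 40.

40


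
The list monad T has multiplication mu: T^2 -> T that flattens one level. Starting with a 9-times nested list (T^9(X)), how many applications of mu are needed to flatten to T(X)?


Each application of mu: T^2 -> T removes one layer of nesting.
Starting at depth 9 (i.e., T^9(X)), we need to reach T(X).
Number of mu applications = 9 - 1 = 8

8


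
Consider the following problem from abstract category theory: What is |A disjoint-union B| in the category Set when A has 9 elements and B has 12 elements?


In Set, the coproduct A + B is the disjoint union.
|A + B| = |A| + |B| = 9 + 12 = 21

21


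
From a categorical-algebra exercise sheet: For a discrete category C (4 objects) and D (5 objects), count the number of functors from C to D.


A functor from a discrete category C to D is determined by
where each object maps. Each of the 4 objects of C can map
to any of the 5 objects of D independently.
Number of functors = 5^4 = 625

625


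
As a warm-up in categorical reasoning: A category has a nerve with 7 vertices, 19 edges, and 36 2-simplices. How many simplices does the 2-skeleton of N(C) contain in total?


The 2-skeleton of the nerve N(C) consists of simplices in dimensions 0, 1, 2:
  |N(C)_0| = 7 (objects)
  |N(C)_1| = 19 (morphisms)
  |N(C)_2| = 36 (composable pairs)
Total = 7 + 19 + 36 = 62

62


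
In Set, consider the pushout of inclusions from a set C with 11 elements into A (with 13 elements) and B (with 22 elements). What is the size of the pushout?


The pushout A +_C B identifies the images of C in A and B.
|A +_C B| = |A| + |B| - |C| (for injections).
= 13 + 22 - 11 = 24

24


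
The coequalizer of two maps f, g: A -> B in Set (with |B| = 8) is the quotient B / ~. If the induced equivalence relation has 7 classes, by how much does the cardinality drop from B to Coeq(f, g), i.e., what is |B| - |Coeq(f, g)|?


The coequalizer Coeq(f, g) = B / ~ has one element per equivalence class.
|B| = 8, |Coeq(f, g)| = 7.
|B| - |Coeq(f, g)| = 8 - 7 = 1.

1


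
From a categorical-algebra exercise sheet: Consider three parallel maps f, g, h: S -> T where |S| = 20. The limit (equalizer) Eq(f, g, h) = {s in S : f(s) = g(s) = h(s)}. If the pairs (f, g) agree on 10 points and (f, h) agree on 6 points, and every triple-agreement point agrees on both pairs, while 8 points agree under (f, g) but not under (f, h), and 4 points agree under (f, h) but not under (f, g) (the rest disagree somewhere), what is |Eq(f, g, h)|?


Eq(f, g, h) is the triple-agreement set: points in S where all three
maps take the same value. Using inclusion-exclusion on the pairwise data:
Pair (f, g) agrees on 10 points; pair (f, h) on 6 points.
Points agreeing under (f, g) but not (f, h) = 8; under (f, h) but not (f, g) = 4.
Triple-agreement = agreement-in-(f, g) minus points that agree under (f, g) but not (f, h):
|Eq(f, g, h)| = 10 - 8 = 2
(cross-check via (f, h): 6 - 4 = 2.)

2


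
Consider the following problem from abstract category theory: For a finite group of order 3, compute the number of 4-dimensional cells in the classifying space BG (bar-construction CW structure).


In the bar-construction CW model of BG, the n-cells are indexed by
n-tuples [g_1|...|g_n] of non-identity elements of G (degenerate
simplices with some g_i = e do not contribute cells), so there are
(|G| - 1)^n n-cells.
For dim = 4 with |G| = 3:
cells = (3 - 1)^4 = 2^4 = 16

16


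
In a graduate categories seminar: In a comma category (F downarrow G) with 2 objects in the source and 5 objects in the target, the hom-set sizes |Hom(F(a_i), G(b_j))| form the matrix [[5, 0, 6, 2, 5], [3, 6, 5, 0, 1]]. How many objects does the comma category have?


Objects of (F downarrow G) are triples (a, b, h: F(a)->G(b)).
The count equals the sum of all entries in the hom-matrix.
sum(row 0) = 18
sum(row 1) = 15
Grand total = 33

33


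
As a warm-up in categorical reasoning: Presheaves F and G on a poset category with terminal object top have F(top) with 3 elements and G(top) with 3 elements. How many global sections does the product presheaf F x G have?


Global sections of a presheaf on a poset with terminal top satisfy
Gamma(H) ~ H(top). Presheaves admit pointwise products, so
(F x G)(top) = F(top) x G(top) (Cartesian product).
|Gamma(F x G)| = |F(top)| * |G(top)| = 3 * 3 = 9.

9


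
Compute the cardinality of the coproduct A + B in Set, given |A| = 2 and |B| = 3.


In Set, the coproduct A + B is the disjoint union.
|A + B| = |A| + |B| = 2 + 3 = 5

5


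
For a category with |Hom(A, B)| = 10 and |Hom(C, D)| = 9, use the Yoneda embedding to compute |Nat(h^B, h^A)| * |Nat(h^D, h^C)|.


By the Yoneda lemma, Nat(h^B, h^A) is isomorphic to Hom(A, B),
so |Nat(h^B, h^A)| = |Hom(A, B)| and |Nat(h^D, h^C)| = |Hom(C, D)|.
|Hom(A, B)| = 10, |Hom(C, D)| = 9.
|Nat(h^B, h^A) x Nat(h^D, h^C)| = 10 * 9 = 90

90


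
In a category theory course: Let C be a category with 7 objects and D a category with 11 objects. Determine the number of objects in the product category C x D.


The product category C x D has objects that are pairs (c, d).
Number of pairs = |Ob(C)| * |Ob(D)| = 7 * 11 = 77

77


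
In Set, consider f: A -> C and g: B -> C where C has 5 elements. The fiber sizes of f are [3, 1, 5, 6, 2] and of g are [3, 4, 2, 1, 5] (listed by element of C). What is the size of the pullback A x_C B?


The pullback A x_C B consists of pairs (a, b) with f(a) = g(b).
For each element c in C, the fiber product has |f^-1(c)| * |g^-1(c)| elements.
Summing over C: 3 * 3 + 1 * 4 + 5 * 2 + 6 * 1 + 2 * 5
= 9 + 4 + 10 + 6 + 10 = 39

39


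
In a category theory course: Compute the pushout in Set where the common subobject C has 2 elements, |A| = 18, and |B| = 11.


The pushout A +_C B identifies the images of C in A and B.
|A +_C B| = |A| + |B| - |C| (for injections).
= 18 + 11 - 2 = 27

27


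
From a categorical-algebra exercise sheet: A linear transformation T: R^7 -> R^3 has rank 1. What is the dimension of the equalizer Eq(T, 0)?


The equalizer of f and the zero map is ker(f).
By the rank-nullity theorem: dim(ker(f)) = dim(domain) - rank(f).
dim(ker(f)) = 7 - 1 = 6

6


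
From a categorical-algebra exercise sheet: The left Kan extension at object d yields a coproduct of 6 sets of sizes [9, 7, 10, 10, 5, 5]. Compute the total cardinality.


Pointwise, the left Kan extension (Lan_F H)(d) is the colimit, indexed
by the comma category (F downarrow d), of H composed with the
projection (F downarrow d) -> C. Here that colimit is given
as a coproduct (disjoint union) of sets, so its cardinality is the
sum of the sizes of the summands.
Coproduct of sets with sizes: 9 + 7 + 10 + 10 + 5 + 5
= 46

46


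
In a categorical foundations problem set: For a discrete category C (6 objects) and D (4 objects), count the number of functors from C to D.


A functor from a discrete category C to D is determined by
where each object maps. Each of the 6 objects of C can map
to any of the 4 objects of D independently.
Number of functors = 4^6 = 4096

4096


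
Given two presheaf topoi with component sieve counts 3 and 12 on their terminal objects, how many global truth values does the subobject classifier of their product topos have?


In a product of presheaf topoi E_1 x E_2, the subobject classifier
is Omega = Omega_1 x Omega_2 (componentwise), so
|Omega(top)| = |Omega_1(top_1)| * |Omega_2(top_2)|.
= 3 * 12 = 36.

36


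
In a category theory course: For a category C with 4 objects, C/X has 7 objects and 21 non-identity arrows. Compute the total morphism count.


In the slice category C/X, objects are morphisms to X.
Identity morphisms: 7 (one per object of C/X).
Non-identity morphisms: 21.
Total = 7 + 21 = 28

28


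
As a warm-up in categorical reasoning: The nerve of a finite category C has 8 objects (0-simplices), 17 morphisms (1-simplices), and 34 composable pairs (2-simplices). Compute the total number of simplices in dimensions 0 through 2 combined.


The 2-skeleton of the nerve N(C) consists of simplices in dimensions 0, 1, 2:
  |N(C)_0| = 8 (objects)
  |N(C)_1| = 17 (morphisms)
  |N(C)_2| = 34 (composable pairs)
Total = 8 + 17 + 34 = 59

59


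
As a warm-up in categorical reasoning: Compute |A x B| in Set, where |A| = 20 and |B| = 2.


In Set, the product A x B is the Cartesian product.
By the universal property, |A x B| = |A| * |B|.
|A x B| = 20 * 2 = 40

40


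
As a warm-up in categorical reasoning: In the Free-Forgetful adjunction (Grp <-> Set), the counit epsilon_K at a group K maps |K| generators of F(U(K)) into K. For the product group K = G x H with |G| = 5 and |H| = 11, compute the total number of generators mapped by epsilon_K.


The counit epsilon_K: F(U(K)) -> K of the Free-Forgetful adjunction
maps |K| generators of F(U(K)) into K. For K = G x H (the product group),
|G x H| = |G| * |H|.
Total generators mapped = 5 * 11 = 55.

55


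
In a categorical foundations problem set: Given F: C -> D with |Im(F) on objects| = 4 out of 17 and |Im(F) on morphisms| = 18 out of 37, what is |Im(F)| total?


The image of F consists of distinct objects and distinct morphisms.
|Im(F)| on objects = 4
|Im(F)| on morphisms = 18
Total image cardinality = 4 + 18 = 22

22


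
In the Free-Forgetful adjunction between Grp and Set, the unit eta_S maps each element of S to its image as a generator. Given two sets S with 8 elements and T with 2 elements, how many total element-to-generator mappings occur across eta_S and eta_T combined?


The unit eta_X: X -> U(F(X)) of the Free-Forgetful adjunction
maps each element of X to a generator of F(X). For X = S + T (disjoint
union in Set), |S + T| = |S| + |T|.
Total mappings = 8 + 2 = 10.

10


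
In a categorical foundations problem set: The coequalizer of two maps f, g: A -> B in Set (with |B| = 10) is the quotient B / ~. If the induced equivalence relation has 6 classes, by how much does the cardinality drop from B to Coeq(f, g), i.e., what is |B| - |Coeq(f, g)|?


The coequalizer Coeq(f, g) = B / ~ has one element per equivalence class.
|B| = 10, |Coeq(f, g)| = 6.
|B| - |Coeq(f, g)| = 10 - 6 = 4.

4


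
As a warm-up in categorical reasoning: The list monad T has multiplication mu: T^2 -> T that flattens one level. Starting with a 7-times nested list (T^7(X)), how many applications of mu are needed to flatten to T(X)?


Each application of mu: T^2 -> T removes one layer of nesting.
Starting at depth 7 (i.e., T^7(X)), we need to reach T(X).
Number of mu applications = 7 - 1 = 6

6


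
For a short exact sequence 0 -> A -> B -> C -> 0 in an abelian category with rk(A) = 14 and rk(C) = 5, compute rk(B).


For a short exact sequence 0 -> A -> B -> C -> 0,
rank is additive: rank(B) = rank(A) + rank(C).
rank(B) = 14 + 5 = 19

19


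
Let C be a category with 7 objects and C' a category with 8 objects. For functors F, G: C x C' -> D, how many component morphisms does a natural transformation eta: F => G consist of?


A natural transformation eta: F => G assigns one component morphism per
object of the domain category.
The domain is the product category C x C', so
|Ob(C x C')| = |Ob(C)| * |Ob(C')| = 7 * 8 = 56.
Therefore eta has 56 component morphisms.

56


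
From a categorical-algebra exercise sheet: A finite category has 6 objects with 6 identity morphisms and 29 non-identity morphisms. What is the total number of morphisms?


Each object has an identity morphism, giving 6 identities.
Adding the 29 non-identity morphisms:
Total = 6 + 29 = 35

35


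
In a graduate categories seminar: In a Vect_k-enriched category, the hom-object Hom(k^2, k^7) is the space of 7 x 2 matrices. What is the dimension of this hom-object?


In Vect-enriched categories, Hom(k^n, k^m) is the space of m x n matrices.
dim(Hom(k^2, k^7)) = 7 * 2 = 14

14


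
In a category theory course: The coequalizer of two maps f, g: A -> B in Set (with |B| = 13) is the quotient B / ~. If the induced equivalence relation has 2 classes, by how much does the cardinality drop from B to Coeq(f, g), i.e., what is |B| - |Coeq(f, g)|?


The coequalizer Coeq(f, g) = B / ~ has one element per equivalence class.
|B| = 13, |Coeq(f, g)| = 2.
|B| - |Coeq(f, g)| = 13 - 2 = 11.

11


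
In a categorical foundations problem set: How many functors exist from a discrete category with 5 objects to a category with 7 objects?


A functor from a discrete category C to D is determined by
where each object maps. Each of the 5 objects of C can map
to any of the 7 objects of D independently.
Number of functors = 7^5 = 16807

16807


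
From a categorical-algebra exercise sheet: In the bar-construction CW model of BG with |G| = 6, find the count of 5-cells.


In the bar-construction CW model of BG, the n-cells are indexed by
n-tuples [g_1|...|g_n] of non-identity elements of G (degenerate
simplices with some g_i = e do not contribute cells), so there are
(|G| - 1)^n n-cells.
For dim = 5 with |G| = 6:
cells = (6 - 1)^5 = 5^5 = 3125

3125


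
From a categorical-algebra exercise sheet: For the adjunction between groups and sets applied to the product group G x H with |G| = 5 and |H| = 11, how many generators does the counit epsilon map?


The counit epsilon_K: F(U(K)) -> K of the Free-Forgetful adjunction
maps |K| generators of F(U(K)) into K. For K = G x H (the product group),
|G x H| = |G| * |H|.
Total generators mapped = 5 * 11 = 55.

55


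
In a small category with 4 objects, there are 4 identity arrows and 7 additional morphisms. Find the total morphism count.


Each object has an identity morphism, giving 4 identities.
Adding the 7 non-identity morphisms:
Total = 4 + 7 = 11

11


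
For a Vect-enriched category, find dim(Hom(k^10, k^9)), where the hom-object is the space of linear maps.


In Vect-enriched categories, Hom(k^n, k^m) is the space of m x n matrices.
dim(Hom(k^10, k^9)) = 9 * 10 = 90

90
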